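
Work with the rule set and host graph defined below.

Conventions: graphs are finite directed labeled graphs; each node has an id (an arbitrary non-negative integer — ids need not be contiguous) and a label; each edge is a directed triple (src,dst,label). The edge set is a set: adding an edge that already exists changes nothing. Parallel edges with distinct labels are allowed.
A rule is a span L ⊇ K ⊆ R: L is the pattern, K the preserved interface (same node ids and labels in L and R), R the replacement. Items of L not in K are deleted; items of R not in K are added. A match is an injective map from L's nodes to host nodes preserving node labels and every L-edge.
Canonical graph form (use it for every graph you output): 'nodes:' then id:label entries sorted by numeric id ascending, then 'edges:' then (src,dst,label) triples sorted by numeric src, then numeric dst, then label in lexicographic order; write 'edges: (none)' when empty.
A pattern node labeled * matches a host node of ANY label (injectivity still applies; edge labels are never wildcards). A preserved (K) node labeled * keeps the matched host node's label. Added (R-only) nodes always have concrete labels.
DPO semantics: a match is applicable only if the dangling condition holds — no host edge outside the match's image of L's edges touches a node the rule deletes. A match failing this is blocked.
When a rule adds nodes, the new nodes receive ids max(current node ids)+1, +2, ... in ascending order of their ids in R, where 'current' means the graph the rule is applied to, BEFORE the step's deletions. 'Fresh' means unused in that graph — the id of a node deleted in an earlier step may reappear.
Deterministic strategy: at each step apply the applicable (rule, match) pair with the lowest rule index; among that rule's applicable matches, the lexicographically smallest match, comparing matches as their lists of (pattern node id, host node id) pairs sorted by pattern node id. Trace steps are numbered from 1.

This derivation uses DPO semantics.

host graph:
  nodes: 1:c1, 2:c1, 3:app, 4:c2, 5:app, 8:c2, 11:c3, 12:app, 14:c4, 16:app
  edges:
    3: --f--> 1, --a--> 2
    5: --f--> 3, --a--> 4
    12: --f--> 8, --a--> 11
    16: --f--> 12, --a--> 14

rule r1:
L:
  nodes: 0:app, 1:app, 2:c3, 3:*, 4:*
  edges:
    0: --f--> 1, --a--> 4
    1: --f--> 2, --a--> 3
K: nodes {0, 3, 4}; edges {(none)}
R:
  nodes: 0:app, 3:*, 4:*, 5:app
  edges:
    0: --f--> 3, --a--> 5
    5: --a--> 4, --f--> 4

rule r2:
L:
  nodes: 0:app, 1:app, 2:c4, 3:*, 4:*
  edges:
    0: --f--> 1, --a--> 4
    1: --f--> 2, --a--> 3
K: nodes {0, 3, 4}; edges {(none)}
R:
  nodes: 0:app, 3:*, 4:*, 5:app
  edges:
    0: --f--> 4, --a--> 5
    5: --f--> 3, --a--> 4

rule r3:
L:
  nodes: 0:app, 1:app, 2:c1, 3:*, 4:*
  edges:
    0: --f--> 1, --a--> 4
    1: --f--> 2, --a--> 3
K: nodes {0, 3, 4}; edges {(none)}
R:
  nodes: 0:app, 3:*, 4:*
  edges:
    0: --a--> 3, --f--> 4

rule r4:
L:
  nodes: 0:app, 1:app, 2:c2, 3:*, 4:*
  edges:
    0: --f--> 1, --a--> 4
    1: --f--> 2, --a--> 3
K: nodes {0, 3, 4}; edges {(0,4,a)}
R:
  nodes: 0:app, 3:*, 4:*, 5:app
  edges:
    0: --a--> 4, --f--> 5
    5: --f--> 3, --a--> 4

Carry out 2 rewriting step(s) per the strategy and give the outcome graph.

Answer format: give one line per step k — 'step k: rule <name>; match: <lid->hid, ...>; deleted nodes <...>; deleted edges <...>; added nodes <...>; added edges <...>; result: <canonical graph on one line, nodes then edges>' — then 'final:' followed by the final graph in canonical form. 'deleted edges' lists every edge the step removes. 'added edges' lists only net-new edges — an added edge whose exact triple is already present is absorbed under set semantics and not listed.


step 1: rule r3; match: 0->5, 1->3, 2->1, 3->2, 4->4; deleted nodes 1, 3; deleted edges (3,1,f); (3,2,a); (5,3,f); (5,4,a); added nodes (none); added edges (5,2,a); (5,4,f); result: nodes: 2:c1, 4:c2, 5:app, 8:c2, 11:c3, 12:app, 14:c4, 16:app edges: (5,2,a); (5,4,f); (12,8,f); (12,11,a); (16,12,f); (16,14,a)
step 2: rule r4; match: 0->16, 1->12, 2->8, 3->11, 4->14; deleted nodes 8, 12; deleted edges (12,8,f); (12,11,a); (16,12,f); added nodes 17; added edges (16,17,f); (17,11,f); (17,14,a); result: nodes: 2:c1, 4:c2, 5:app, 11:c3, 14:c4, 16:app, 17:app edges: (5,2,a); (5,4,f); (16,14,a); (16,17,f); (17,11,f); (17,14,a)
final:
nodes: 2:c1, 4:c2, 5:app, 11:c3, 14:c4, 16:app, 17:app
edges: (5,2,a); (5,4,f); (16,14,a); (16,17,f); (17,11,f); (17,14,a)


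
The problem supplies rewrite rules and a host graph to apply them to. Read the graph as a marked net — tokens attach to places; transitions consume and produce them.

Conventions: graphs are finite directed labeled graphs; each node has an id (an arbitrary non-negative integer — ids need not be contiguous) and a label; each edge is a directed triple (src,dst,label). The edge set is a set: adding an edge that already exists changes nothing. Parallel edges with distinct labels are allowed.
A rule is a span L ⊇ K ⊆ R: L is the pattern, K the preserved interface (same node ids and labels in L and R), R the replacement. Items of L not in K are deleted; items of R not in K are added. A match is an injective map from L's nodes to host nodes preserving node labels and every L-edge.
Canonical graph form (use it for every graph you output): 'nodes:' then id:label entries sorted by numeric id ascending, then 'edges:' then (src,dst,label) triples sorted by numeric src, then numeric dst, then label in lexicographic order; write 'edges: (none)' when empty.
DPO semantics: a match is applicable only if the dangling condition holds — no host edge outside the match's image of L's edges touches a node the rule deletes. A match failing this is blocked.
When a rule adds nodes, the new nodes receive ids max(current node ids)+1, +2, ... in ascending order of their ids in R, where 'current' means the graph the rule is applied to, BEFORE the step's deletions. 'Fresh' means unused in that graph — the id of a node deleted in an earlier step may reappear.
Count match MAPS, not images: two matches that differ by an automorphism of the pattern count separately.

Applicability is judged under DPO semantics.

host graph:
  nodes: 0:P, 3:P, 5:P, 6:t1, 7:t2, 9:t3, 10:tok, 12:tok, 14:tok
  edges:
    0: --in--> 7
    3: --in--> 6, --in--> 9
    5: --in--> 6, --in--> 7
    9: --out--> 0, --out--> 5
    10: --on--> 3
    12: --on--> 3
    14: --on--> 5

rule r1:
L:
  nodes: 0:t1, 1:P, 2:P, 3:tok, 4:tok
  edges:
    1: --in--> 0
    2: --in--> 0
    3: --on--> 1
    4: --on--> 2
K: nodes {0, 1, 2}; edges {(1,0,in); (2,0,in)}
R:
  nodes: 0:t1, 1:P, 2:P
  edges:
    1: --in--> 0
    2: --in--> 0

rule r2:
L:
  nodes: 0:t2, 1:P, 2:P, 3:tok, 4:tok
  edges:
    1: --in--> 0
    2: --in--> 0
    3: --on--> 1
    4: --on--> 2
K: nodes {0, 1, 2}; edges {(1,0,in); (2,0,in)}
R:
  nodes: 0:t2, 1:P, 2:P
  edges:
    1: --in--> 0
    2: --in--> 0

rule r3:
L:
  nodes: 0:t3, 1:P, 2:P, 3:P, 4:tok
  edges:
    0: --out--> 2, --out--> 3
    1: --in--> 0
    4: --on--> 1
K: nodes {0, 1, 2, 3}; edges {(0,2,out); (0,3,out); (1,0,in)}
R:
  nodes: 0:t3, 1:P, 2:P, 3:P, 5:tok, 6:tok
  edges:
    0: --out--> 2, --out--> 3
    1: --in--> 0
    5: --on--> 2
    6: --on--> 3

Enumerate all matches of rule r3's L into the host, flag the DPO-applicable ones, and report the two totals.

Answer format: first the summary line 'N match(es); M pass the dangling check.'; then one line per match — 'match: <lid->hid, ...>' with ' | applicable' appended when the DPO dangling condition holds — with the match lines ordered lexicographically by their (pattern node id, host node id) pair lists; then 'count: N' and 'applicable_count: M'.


4 match(es); 4 pass the dangling check.
match: 0->9, 1->3, 2->0, 3->5, 4->10 | applicable
match: 0->9, 1->3, 2->0, 3->5, 4->12 | applicable
match: 0->9, 1->3, 2->5, 3->0, 4->10 | applicable
match: 0->9, 1->3, 2->5, 3->0, 4->12 | applicable
count: 4
applicable_count: 4


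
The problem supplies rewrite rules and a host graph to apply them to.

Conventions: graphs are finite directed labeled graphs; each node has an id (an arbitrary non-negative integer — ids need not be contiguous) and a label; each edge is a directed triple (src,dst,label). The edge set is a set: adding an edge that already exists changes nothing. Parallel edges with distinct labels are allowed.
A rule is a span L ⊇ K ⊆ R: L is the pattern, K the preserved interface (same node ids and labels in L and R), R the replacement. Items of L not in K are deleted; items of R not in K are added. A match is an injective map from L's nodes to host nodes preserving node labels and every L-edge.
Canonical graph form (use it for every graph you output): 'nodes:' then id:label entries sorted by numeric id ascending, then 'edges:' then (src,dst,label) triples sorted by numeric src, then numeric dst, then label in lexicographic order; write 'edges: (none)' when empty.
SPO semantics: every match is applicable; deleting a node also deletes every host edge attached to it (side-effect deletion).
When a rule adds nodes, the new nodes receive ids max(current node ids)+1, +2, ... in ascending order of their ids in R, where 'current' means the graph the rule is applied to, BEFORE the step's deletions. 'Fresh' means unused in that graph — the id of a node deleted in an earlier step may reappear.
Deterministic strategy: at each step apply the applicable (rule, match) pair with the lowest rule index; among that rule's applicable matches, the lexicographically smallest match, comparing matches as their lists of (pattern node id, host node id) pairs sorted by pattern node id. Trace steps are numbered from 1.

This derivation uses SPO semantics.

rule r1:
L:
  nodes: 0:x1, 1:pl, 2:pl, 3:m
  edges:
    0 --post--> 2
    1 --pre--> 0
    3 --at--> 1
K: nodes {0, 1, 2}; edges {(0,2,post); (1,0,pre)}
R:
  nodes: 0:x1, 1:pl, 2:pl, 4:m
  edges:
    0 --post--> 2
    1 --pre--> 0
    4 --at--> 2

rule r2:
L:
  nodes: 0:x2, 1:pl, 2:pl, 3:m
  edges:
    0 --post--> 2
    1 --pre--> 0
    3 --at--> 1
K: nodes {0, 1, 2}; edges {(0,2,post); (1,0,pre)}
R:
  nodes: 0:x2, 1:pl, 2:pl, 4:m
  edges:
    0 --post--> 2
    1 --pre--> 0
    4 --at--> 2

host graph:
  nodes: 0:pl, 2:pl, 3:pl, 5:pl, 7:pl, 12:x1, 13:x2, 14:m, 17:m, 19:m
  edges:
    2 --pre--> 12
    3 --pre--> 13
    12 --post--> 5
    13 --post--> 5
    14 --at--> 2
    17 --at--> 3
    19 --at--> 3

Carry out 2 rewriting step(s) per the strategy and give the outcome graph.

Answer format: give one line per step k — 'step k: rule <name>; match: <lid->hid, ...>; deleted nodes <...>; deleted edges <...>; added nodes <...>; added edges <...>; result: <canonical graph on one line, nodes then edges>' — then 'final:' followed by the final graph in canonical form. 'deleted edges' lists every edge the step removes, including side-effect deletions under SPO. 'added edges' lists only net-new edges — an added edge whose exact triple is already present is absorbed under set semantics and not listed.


step 1: rule r1; match: 0->12, 1->2, 2->5, 3->14; deleted nodes 14; deleted edges (14,2,at); added nodes 20; added edges (20,5,at); result: nodes: 0:pl, 2:pl, 3:pl, 5:pl, 7:pl, 12:x1, 13:x2, 17:m, 19:m, 20:m edges: (2,12,pre); (3,13,pre); (12,5,post); (13,5,post); (17,3,at); (19,3,at); (20,5,at)
step 2: rule r2; match: 0->13, 1->3, 2->5, 3->17; deleted nodes 17; deleted edges (17,3,at); added nodes 21; added edges (21,5,at); result: nodes: 0:pl, 2:pl, 3:pl, 5:pl, 7:pl, 12:x1, 13:x2, 19:m, 20:m, 21:m edges: (2,12,pre); (3,13,pre); (12,5,post); (13,5,post); (19,3,at); (20,5,at); (21,5,at)
final:
nodes: 0:pl, 2:pl, 3:pl, 5:pl, 7:pl, 12:x1, 13:x2, 19:m, 20:m, 21:m
edges: (2,12,pre); (3,13,pre); (12,5,post); (13,5,post); (19,3,at); (20,5,at); (21,5,at)


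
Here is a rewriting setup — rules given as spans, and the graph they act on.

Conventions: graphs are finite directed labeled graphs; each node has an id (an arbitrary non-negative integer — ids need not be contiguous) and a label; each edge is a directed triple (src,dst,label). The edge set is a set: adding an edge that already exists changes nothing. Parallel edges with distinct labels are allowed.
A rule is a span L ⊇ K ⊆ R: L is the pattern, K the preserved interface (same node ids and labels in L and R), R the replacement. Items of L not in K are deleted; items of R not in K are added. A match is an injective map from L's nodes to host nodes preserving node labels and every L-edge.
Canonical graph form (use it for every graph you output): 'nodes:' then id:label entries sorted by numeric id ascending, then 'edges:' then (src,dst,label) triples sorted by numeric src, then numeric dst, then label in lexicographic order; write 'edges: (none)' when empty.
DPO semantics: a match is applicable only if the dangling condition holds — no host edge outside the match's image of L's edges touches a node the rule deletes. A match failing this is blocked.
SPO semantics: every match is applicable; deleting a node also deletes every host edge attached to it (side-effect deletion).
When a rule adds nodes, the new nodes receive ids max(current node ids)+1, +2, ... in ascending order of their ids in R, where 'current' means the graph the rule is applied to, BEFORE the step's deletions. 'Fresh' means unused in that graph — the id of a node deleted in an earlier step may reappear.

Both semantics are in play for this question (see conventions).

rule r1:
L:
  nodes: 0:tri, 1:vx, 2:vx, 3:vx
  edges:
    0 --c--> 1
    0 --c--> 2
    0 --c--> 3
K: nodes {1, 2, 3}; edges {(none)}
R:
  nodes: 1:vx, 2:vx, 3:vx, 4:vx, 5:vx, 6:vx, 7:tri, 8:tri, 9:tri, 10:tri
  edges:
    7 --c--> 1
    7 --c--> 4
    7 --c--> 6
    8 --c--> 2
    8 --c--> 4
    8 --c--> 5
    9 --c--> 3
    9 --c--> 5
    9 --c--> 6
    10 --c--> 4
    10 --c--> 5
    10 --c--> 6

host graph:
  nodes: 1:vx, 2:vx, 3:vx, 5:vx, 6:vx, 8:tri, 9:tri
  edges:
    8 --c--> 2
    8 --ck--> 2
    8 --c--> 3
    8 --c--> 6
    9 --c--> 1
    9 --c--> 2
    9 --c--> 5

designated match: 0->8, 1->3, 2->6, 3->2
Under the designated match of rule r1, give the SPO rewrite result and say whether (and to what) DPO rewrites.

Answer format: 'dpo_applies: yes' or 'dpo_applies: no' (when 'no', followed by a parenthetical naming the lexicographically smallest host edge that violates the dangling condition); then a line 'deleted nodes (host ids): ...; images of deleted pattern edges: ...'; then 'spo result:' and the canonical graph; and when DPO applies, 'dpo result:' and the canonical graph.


dpo_applies: no
(the rule deletes node 8, which keeps host edge (8,2,ck) outside the match image — the dangling condition fails, DPO blocks; SPO proceeds and side-deletes such edges)
deleted nodes (host ids): 8; images of deleted pattern edges: (8,2,c); (8,3,c); (8,6,c)
spo result:
nodes: 1:vx, 2:vx, 3:vx, 5:vx, 6:vx, 9:tri, 10:vx, 11:vx, 12:vx, 13:tri, 14:tri, 15:tri, 16:tri
edges: (9,1,c); (9,2,c); (9,5,c); (13,3,c); (13,10,c); (13,12,c); (14,6,c); (14,10,c); (14,11,c); (15,2,c); (15,11,c); (15,12,c); (16,10,c); (16,11,c); (16,12,c)


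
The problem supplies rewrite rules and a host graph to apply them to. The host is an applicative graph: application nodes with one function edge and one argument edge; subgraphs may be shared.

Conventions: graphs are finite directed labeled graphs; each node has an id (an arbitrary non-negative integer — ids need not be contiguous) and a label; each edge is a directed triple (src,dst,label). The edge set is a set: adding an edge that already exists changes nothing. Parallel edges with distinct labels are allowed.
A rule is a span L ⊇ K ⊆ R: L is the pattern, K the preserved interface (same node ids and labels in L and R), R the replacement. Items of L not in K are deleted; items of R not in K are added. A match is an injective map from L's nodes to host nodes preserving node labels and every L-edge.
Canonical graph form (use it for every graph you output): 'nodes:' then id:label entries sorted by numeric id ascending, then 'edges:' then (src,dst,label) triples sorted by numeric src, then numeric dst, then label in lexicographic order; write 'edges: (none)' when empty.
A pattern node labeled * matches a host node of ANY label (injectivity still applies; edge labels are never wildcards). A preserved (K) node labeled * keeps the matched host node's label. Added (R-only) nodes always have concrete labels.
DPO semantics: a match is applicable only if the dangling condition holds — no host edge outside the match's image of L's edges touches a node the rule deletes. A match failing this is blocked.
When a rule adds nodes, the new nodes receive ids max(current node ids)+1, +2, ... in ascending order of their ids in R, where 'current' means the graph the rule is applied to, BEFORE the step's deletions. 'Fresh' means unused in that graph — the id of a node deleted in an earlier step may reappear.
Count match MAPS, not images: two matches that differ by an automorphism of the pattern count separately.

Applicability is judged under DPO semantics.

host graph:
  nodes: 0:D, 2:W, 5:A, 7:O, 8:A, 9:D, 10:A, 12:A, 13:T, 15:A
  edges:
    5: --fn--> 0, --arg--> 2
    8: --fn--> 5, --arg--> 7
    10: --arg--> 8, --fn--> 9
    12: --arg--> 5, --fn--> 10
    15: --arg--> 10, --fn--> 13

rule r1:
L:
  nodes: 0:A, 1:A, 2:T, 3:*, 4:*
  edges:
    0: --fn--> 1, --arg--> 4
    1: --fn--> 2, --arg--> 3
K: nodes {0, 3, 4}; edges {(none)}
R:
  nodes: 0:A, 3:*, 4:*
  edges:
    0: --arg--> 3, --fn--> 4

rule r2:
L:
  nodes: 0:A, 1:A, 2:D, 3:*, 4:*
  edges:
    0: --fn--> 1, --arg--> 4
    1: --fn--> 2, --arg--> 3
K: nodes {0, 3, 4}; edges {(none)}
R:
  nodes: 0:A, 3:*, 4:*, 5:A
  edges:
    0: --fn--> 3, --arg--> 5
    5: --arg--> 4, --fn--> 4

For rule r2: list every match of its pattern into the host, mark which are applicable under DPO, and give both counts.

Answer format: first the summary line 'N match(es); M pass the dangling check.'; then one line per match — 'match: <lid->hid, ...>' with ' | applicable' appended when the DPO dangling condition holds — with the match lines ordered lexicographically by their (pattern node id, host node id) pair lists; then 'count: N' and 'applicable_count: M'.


2 match(es); 0 pass the dangling check.
match: 0->8, 1->5, 2->0, 3->2, 4->7
match: 0->12, 1->10, 2->9, 3->8, 4->5
count: 2
applicable_count: 0


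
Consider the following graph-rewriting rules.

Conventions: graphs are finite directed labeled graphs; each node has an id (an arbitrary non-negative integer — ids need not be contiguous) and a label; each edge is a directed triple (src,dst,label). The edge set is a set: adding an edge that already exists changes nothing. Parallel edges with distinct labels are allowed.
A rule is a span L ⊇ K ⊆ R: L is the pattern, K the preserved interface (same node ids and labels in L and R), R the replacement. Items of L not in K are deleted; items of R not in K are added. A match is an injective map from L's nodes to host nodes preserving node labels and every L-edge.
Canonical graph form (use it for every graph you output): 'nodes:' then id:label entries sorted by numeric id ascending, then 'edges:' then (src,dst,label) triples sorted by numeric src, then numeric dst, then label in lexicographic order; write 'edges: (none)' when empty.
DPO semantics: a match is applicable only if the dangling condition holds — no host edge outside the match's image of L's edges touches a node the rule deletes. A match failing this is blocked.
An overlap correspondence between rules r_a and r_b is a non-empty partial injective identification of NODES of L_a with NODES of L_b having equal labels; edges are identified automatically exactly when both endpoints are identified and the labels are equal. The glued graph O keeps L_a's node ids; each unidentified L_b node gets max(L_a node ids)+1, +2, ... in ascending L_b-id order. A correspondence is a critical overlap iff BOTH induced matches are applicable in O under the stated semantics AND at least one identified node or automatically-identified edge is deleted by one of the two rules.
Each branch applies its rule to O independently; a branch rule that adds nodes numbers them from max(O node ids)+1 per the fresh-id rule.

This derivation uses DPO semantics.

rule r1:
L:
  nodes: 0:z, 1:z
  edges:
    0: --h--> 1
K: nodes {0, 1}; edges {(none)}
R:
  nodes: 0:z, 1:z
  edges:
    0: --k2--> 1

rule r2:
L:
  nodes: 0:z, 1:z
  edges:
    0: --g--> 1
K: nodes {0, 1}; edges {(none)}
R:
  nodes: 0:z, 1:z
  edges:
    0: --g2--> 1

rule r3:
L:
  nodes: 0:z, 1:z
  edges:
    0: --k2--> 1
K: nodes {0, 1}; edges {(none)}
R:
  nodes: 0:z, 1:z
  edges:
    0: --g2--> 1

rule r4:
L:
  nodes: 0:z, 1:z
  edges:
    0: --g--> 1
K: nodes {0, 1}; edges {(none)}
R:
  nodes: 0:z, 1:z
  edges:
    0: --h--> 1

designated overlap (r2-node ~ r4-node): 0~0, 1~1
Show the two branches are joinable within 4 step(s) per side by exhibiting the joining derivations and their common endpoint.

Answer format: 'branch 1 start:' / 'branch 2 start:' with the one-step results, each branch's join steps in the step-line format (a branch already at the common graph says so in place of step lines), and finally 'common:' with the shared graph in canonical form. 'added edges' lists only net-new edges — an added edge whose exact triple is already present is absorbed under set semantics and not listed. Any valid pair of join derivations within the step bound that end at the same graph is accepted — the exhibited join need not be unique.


branch 1 start:
nodes: 0:z, 1:z
edges: (0,1,g2)
branch 2 start:
nodes: 0:z, 1:z
edges: (0,1,h)
branch 1: already at the common graph (0 steps)
branch 2 step 1: rule r1; match: 0->0, 1->1; deleted nodes (none); deleted edges (0,1,h); added nodes (none); added edges (0,1,k2); result: nodes: 0:z, 1:z edges: (0,1,k2)
branch 2 step 2: rule r3; match: 0->0, 1->1; deleted nodes (none); deleted edges (0,1,k2); added nodes (none); added edges (0,1,g2); result: nodes: 0:z, 1:z edges: (0,1,g2)
common:
nodes: 0:z, 1:z
edges: (0,1,g2)


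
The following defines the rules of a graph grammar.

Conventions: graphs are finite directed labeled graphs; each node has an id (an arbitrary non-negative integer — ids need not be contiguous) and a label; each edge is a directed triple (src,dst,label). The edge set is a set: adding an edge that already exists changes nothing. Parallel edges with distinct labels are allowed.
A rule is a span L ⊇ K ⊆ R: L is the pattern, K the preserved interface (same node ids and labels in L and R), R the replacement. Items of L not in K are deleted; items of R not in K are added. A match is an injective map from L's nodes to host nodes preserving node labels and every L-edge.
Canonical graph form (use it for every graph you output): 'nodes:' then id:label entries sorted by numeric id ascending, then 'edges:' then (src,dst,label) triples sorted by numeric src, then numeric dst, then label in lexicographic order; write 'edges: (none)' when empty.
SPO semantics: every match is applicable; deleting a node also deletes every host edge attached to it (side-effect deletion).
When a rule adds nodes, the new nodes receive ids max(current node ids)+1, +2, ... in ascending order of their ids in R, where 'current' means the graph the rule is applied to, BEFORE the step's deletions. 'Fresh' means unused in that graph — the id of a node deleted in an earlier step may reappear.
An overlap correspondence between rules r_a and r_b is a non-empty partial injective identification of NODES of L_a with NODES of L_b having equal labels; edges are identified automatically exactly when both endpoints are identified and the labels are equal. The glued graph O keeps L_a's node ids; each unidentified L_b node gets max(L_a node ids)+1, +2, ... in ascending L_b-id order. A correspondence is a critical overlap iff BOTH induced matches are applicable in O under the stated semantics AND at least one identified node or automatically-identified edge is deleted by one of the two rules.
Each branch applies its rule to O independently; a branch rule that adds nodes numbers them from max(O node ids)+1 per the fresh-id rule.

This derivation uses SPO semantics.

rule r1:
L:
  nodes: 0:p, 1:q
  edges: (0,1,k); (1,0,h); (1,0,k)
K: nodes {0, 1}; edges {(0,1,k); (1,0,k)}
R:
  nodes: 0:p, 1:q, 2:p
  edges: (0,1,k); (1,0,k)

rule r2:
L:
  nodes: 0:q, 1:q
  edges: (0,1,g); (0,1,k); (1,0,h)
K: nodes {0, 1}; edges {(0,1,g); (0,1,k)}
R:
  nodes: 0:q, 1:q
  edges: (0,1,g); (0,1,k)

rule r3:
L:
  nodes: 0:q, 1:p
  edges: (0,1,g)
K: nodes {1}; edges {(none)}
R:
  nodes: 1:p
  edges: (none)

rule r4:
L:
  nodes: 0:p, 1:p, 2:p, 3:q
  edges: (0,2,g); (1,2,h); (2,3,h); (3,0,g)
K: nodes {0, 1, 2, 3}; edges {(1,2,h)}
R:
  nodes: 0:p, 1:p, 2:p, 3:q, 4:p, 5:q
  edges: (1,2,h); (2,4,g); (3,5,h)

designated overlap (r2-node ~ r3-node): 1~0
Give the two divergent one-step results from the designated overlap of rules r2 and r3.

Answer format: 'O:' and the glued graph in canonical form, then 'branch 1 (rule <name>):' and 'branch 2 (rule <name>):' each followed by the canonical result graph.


O:
nodes: 0:q, 1:q, 2:p
edges: (0,1,g); (0,1,k); (1,0,h); (1,2,g)
branch 1 (rule r2):
nodes: 0:q, 1:q, 2:p
edges: (0,1,g); (0,1,k); (1,2,g)
branch 2 (rule r3):
nodes: 0:q, 2:p
edges: (none)


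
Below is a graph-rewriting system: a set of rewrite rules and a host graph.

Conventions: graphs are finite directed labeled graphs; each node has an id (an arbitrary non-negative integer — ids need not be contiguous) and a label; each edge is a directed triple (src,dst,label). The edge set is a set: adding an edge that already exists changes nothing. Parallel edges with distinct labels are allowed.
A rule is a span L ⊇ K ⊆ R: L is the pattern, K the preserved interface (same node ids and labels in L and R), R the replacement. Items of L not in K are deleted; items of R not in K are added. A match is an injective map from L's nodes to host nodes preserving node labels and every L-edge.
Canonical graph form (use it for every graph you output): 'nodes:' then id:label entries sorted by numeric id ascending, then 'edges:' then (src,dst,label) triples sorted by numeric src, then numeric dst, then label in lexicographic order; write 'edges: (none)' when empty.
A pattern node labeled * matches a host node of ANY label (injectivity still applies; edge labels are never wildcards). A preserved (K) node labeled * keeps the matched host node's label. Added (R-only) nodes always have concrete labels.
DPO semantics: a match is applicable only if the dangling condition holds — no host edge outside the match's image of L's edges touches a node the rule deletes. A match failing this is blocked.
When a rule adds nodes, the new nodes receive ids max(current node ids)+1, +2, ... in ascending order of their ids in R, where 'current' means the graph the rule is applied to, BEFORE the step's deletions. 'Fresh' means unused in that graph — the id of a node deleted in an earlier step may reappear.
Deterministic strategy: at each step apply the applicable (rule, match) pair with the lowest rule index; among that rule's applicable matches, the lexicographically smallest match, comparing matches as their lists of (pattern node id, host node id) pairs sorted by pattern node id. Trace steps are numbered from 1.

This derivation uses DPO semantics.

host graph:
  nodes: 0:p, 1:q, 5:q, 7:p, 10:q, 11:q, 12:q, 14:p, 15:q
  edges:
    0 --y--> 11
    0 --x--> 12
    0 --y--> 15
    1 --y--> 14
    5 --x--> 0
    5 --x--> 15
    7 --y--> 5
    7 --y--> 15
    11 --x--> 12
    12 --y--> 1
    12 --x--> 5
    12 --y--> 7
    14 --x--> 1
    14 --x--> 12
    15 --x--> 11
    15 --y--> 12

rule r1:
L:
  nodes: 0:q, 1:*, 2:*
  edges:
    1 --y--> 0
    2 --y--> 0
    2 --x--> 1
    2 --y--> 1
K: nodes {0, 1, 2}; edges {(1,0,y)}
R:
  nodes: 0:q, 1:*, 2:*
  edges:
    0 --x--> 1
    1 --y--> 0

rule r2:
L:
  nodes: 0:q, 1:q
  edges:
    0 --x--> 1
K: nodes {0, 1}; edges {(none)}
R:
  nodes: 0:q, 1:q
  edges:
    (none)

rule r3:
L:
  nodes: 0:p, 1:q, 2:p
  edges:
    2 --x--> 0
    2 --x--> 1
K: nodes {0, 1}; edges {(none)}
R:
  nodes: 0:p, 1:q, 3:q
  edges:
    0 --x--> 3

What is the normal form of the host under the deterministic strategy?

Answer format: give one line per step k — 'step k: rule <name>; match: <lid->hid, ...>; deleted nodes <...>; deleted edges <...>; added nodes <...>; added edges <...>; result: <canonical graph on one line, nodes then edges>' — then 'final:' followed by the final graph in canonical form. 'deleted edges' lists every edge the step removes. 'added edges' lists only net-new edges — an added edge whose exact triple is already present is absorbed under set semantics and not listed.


step 1: rule r2; match: 0->5, 1->15; deleted nodes (none); deleted edges (5,15,x); added nodes (none); added edges (none); result: nodes: 0:p, 1:q, 5:q, 7:p, 10:q, 11:q, 12:q, 14:p, 15:q edges: (0,11,y); (0,12,x); (0,15,y); (1,14,y); (5,0,x); (7,5,y); (7,15,y); (11,12,x); (12,1,y); (12,5,x); (12,7,y); (14,1,x); (14,12,x); (15,11,x); (15,12,y)
step 2: rule r2; match: 0->11, 1->12; deleted nodes (none); deleted edges (11,12,x); added nodes (none); added edges (none); result: nodes: 0:p, 1:q, 5:q, 7:p, 10:q, 11:q, 12:q, 14:p, 15:q edges: (0,11,y); (0,12,x); (0,15,y); (1,14,y); (5,0,x); (7,5,y); (7,15,y); (12,1,y); (12,5,x); (12,7,y); (14,1,x); (14,12,x); (15,11,x); (15,12,y)
step 3: rule r2; match: 0->12, 1->5; deleted nodes (none); deleted edges (12,5,x); added nodes (none); added edges (none); result: nodes: 0:p, 1:q, 5:q, 7:p, 10:q, 11:q, 12:q, 14:p, 15:q edges: (0,11,y); (0,12,x); (0,15,y); (1,14,y); (5,0,x); (7,5,y); (7,15,y); (12,1,y); (12,7,y); (14,1,x); (14,12,x); (15,11,x); (15,12,y)
step 4: rule r2; match: 0->15, 1->11; deleted nodes (none); deleted edges (15,11,x); added nodes (none); added edges (none); result: nodes: 0:p, 1:q, 5:q, 7:p, 10:q, 11:q, 12:q, 14:p, 15:q edges: (0,11,y); (0,12,x); (0,15,y); (1,14,y); (5,0,x); (7,5,y); (7,15,y); (12,1,y); (12,7,y); (14,1,x); (14,12,x); (15,12,y)
final:
nodes: 0:p, 1:q, 5:q, 7:p, 10:q, 11:q, 12:q, 14:p, 15:q
edges: (0,11,y); (0,12,x); (0,15,y); (1,14,y); (5,0,x); (7,5,y); (7,15,y); (12,1,y); (12,7,y); (14,1,x); (14,12,x); (15,12,y)


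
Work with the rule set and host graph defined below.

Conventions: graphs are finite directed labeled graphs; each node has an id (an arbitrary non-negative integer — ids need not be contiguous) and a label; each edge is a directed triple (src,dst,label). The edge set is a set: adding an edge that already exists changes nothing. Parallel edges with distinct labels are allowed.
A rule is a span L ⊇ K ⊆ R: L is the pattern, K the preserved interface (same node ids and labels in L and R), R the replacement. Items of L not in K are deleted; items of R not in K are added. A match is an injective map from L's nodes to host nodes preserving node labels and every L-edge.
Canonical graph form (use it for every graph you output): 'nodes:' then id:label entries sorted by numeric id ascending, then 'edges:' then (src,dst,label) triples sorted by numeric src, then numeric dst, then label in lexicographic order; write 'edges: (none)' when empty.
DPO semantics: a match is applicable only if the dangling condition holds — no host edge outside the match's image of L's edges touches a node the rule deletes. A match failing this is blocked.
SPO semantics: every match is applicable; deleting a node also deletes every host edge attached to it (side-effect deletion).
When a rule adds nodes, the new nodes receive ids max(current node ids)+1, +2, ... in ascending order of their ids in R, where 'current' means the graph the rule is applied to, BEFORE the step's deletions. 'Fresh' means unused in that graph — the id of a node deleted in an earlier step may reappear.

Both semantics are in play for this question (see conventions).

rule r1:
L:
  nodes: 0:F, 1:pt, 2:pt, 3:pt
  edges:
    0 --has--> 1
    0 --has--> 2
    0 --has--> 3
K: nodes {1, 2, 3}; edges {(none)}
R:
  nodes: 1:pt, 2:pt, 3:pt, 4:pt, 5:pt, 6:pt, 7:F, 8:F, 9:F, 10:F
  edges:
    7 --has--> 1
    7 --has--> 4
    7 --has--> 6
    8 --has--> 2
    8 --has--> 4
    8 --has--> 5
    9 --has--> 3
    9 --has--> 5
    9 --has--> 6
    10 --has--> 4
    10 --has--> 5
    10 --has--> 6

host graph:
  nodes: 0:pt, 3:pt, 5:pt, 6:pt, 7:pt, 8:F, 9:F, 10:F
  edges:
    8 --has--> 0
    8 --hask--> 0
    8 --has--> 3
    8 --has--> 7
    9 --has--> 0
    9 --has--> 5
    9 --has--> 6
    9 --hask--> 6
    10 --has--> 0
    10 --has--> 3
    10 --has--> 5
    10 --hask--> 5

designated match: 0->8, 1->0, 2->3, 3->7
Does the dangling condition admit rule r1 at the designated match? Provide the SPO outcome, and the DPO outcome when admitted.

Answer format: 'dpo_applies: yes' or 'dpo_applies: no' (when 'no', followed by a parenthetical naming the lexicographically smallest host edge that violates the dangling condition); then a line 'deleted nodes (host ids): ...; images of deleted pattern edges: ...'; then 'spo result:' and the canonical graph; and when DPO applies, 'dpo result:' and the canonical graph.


dpo_applies: no
(the rule deletes node 8, which keeps host edge (8,0,hask) outside the match image — the dangling condition fails, DPO blocks; SPO proceeds and side-deletes such edges)
deleted nodes (host ids): 8; images of deleted pattern edges: (8,0,has); (8,3,has); (8,7,has)
spo result:
nodes: 0:pt, 3:pt, 5:pt, 6:pt, 7:pt, 9:F, 10:F, 11:pt, 12:pt, 13:pt, 14:F, 15:F, 16:F, 17:F
edges: (9,0,has); (9,5,has); (9,6,has); (9,6,hask); (10,0,has); (10,3,has); (10,5,has); (10,5,hask); (14,0,has); (14,11,has); (14,13,has); (15,3,has); (15,11,has); (15,12,has); (16,7,has); (16,12,has); (16,13,has); (17,11,has); (17,12,has); (17,13,has)


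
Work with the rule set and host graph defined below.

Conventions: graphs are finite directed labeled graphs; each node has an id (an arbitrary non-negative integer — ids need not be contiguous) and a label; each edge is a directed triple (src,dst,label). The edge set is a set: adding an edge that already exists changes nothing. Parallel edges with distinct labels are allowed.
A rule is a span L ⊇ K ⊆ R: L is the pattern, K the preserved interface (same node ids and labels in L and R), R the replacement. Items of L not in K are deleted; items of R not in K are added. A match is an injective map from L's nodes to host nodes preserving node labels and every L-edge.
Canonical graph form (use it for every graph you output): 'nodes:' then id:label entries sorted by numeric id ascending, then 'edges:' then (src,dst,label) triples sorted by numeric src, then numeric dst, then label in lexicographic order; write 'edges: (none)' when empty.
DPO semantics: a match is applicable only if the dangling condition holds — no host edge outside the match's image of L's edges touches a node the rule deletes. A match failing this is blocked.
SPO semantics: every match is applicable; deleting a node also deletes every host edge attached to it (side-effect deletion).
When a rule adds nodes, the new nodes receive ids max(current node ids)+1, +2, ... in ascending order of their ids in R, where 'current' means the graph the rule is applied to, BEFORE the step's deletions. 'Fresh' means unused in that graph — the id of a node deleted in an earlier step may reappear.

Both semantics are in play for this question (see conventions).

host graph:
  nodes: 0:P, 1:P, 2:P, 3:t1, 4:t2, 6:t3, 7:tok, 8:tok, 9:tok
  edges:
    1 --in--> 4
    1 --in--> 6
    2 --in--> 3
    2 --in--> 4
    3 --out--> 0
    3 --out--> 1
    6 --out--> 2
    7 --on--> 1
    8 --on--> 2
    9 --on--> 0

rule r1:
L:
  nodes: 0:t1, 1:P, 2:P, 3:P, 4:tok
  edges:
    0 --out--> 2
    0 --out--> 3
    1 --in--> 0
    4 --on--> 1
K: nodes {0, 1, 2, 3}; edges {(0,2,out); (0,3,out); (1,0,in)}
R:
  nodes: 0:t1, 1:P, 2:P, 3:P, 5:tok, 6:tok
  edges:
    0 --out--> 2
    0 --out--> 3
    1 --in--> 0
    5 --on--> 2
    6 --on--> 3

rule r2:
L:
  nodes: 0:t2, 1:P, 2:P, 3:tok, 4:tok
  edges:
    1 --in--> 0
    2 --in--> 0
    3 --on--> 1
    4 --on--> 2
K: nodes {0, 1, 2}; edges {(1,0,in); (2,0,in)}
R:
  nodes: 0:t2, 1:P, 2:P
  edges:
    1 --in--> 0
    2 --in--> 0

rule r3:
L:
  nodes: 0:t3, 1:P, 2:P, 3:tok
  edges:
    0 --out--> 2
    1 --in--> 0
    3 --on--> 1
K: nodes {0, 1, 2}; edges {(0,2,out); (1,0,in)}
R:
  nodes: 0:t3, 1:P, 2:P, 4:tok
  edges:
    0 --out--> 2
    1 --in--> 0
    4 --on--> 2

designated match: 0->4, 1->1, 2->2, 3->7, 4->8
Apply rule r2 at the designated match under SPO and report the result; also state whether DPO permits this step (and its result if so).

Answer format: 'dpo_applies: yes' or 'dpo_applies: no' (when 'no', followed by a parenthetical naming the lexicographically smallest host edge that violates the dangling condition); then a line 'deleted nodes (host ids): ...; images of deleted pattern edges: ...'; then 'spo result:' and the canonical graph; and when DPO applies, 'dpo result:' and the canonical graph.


dpo_applies: yes
deleted nodes (host ids): 7, 8; images of deleted pattern edges: (7,1,on); (8,2,on)
spo result:
nodes: 0:P, 1:P, 2:P, 3:t1, 4:t2, 6:t3, 9:tok
edges: (1,4,in); (1,6,in); (2,3,in); (2,4,in); (3,0,out); (3,1,out); (6,2,out); (9,0,on)
dpo result:
nodes: 0:P, 1:P, 2:P, 3:t1, 4:t2, 6:t3, 9:tok
edges: (1,4,in); (1,6,in); (2,3,in); (2,4,in); (3,0,out); (3,1,out); (6,2,out); (9,0,on)


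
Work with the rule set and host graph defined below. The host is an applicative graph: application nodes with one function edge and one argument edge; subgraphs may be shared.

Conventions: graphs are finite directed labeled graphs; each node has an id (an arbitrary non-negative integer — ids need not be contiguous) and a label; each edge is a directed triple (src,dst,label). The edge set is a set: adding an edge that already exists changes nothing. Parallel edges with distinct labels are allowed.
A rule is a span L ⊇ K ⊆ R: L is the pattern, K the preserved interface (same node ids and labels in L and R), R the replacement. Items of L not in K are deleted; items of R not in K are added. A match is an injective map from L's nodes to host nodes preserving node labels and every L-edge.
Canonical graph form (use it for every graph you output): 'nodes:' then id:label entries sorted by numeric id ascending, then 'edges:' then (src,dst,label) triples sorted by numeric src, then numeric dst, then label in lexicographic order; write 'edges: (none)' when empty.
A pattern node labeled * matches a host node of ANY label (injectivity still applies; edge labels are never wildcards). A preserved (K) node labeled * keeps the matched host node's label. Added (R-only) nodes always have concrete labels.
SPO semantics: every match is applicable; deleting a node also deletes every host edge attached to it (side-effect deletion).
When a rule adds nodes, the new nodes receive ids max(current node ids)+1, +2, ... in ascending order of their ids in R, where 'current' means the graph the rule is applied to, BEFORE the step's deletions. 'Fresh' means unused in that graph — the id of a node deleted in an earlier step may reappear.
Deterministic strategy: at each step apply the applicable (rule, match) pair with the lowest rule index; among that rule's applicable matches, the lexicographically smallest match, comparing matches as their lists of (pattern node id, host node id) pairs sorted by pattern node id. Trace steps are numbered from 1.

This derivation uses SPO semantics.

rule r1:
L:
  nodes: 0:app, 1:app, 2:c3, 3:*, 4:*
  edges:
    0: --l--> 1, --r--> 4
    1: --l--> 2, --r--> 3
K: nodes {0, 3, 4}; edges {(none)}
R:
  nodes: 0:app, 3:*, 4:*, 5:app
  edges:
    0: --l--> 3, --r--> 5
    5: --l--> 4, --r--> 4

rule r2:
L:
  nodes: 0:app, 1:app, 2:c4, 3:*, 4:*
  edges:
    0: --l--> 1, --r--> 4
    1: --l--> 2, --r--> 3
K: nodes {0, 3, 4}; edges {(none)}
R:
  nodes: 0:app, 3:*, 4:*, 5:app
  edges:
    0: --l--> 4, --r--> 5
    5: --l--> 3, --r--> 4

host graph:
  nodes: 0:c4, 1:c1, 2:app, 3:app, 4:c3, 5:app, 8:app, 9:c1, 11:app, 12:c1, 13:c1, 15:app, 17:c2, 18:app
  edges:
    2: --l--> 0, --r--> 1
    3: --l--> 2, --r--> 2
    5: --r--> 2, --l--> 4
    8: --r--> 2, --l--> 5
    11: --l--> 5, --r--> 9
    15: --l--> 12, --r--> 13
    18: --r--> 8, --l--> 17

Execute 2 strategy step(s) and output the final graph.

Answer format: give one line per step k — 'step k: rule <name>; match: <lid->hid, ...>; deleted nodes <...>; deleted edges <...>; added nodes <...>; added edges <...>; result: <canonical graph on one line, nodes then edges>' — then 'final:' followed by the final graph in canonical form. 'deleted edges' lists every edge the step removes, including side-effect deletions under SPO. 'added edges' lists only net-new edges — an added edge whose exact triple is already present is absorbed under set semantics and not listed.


step 1: rule r1; match: 0->11, 1->5, 2->4, 3->2, 4->9; deleted nodes 4, 5; deleted edges (5,2,r); (5,4,l); (8,5,l); (11,5,l); (11,9,r); added nodes 19; added edges (11,2,l); (11,19,r); (19,9,l); (19,9,r); result: nodes: 0:c4, 1:c1, 2:app, 3:app, 8:app, 9:c1, 11:app, 12:c1, 13:c1, 15:app, 17:c2, 18:app, 19:app edges: (2,0,l); (2,1,r); (3,2,l); (3,2,r); (8,2,r); (11,2,l); (11,19,r); (15,12,l); (15,13,r); (18,8,r); (18,17,l); (19,9,l); (19,9,r)
step 2: rule r2; match: 0->11, 1->2, 2->0, 3->1, 4->19; deleted nodes 0, 2; deleted edges (2,0,l); (2,1,r); (3,2,l); (3,2,r); (8,2,r); (11,2,l); (11,19,r); added nodes 20; added edges (11,19,l); (11,20,r); (20,1,l); (20,19,r); result: nodes: 1:c1, 3:app, 8:app, 9:c1, 11:app, 12:c1, 13:c1, 15:app, 17:c2, 18:app, 19:app, 20:app edges: (11,19,l); (11,20,r); (15,12,l); (15,13,r); (18,8,r); (18,17,l); (19,9,l); (19,9,r); (20,1,l); (20,19,r)
final:
nodes: 1:c1, 3:app, 8:app, 9:c1, 11:app, 12:c1, 13:c1, 15:app, 17:c2, 18:app, 19:app, 20:app
edges: (11,19,l); (11,20,r); (15,12,l); (15,13,r); (18,8,r); (18,17,l); (19,9,l); (19,9,r); (20,1,l); (20,19,r)
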